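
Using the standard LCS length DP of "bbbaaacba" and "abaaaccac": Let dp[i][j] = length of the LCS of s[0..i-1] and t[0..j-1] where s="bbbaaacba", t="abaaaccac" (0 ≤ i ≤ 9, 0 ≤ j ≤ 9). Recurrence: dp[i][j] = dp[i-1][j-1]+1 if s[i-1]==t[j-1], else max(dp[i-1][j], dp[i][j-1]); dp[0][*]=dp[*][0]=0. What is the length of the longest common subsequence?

6

   ''  a  b  a  a  a  c  c  a  c
''  0  0  0  0  0  0  0  0  0  0
 b  0  0  1  1  1  1  1  1  1  1
 b  0  0  1  1  1  1  1  1  1  1
 b  0  0  1  1  1  1  1  1  1  1
 a  0  1  1  2  2  2  2  2  2  2
 a  0  1  1  2  3  3  3  3  3  3
 a  0  1  1  2  3  4  4  4  4  4
 c  0  1  1  2  3  4  5  5  5  5
 b  0  1  2  2  3  4  5  5  5  5
 a  0  1  2  3  3  4  5  5  6  6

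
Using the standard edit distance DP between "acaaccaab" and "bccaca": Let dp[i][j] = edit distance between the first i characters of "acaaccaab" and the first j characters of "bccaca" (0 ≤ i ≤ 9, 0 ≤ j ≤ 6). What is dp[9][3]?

7

   ''  b  c  c  a  c  a
''  0  1  2  3  4  5  6
 a  1  1  2  3  3  4  5
 c  2  2  1  2  3  3  4
 a  3  3  2  2  2  3  3
 a  4  4  3  3  2  3  3
 c  5  5  4  3  3  2  3
 c  6  6  5  4  4  3  3
 a  7  7  6  5  4  4  3
 a  8  8  7  6  5  5  4
 b  9  8  8  7  6  6  5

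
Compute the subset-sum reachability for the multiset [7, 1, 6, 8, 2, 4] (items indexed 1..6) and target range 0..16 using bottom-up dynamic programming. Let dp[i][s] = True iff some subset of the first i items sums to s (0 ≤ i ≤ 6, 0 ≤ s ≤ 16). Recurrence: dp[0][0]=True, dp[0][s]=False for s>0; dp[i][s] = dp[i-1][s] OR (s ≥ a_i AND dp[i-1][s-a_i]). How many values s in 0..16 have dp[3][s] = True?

i\s   0   1   2   3   4   5   6   7   8   9  10  11  12  13  14  15  16
  0   T   F   F   F   F   F   F   F   F   F   F   F   F   F   F   F   F
  1   T   F   F   F   F   F   F   T   F   F   F   F   F   F   F   F   F
  2   T   T   F   F   F   F   F   T   T   F   F   F   F   F   F   F   F
  3   T   T   F   F   F   F   T   T   T   F   F   F   F   T   T   F   F
  4   T   T   F   F   F   F   T   T   T   T   F   F   F   T   T   T   T
  5   T   T   T   T   F   F   T   T   T   T   T   T   F   T   T   T   T
  6   T   T   T   T   T   T   T   T   T   T   T   T   T   T   T   T   T

7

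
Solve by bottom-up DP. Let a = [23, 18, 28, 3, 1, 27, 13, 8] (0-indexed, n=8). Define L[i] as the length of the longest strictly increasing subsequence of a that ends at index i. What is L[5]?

2

   i    0    1    2    3    4    5    6    7
a[i]   23   18   28    3    1   27   13    8
L[i]    1    1    2    1    1    2    2    2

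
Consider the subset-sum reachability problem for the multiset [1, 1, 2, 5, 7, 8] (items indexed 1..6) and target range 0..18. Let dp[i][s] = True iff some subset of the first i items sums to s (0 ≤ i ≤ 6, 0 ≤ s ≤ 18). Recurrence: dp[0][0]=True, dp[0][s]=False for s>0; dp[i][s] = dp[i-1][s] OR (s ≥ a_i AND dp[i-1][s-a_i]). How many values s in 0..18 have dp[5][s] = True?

17

i\s   0   1   2   3   4   5   6   7   8   9  10  11  12  13  14  15  16  17  18
  0   T   F   F   F   F   F   F   F   F   F   F   F   F   F   F   F   F   F   F
  1   T   T   F   F   F   F   F   F   F   F   F   F   F   F   F   F   F   F   F
  2   T   T   T   F   F   F   F   F   F   F   F   F   F   F   F   F   F   F   F
  3   T   T   T   T   T   F   F   F   F   F   F   F   F   F   F   F   F   F   F
  4   T   T   T   T   T   T   T   T   T   T   F   F   F   F   F   F   F   F   F
  5   T   T   T   T   T   T   T   T   T   T   T   T   T   T   T   T   T   F   F
  6   T   T   T   T   T   T   T   T   T   T   T   T   T   T   T   T   T   T   T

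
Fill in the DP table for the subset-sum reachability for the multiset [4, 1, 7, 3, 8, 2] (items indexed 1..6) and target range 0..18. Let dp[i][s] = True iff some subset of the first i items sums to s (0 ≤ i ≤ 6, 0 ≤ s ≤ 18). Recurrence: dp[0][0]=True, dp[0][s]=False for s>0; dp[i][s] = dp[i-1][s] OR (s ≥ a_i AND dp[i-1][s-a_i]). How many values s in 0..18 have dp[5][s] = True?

i\s   0   1   2   3   4   5   6   7   8   9  10  11  12  13  14  15  16  17  18
  0   T   F   F   F   F   F   F   F   F   F   F   F   F   F   F   F   F   F   F
  1   T   F   F   F   T   F   F   F   F   F   F   F   F   F   F   F   F   F   F
  2   T   T   F   F   T   T   F   F   F   F   F   F   F   F   F   F   F   F   F
  3   T   T   F   F   T   T   F   T   T   F   F   T   T   F   F   F   F   F   F
  4   T   T   F   T   T   T   F   T   T   F   T   T   T   F   T   T   F   F   F
  5   T   T   F   T   T   T   F   T   T   T   T   T   T   T   T   T   T   F   T
  6   T   T   T   T   T   T   T   T   T   T   T   T   T   T   T   T   T   T   T

16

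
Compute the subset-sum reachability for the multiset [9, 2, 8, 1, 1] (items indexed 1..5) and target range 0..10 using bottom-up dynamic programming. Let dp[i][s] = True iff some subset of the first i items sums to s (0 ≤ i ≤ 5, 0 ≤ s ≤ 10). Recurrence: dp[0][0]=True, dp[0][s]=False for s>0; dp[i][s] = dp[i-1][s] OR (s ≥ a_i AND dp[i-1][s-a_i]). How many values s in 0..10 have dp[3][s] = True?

5

i\s   0   1   2   3   4   5   6   7   8   9  10
  0   T   F   F   F   F   F   F   F   F   F   F
  1   T   F   F   F   F   F   F   F   F   T   F
  2   T   F   T   F   F   F   F   F   F   T   F
  3   T   F   T   F   F   F   F   F   T   T   T
  4   T   T   T   T   F   F   F   F   T   T   T
  5   T   T   T   T   T   F   F   F   T   T   T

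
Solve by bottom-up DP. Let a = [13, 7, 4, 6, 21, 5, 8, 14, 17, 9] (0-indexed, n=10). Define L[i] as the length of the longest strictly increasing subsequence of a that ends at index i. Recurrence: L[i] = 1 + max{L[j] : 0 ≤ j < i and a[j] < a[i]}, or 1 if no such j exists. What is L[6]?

3

   i    0    1    2    3    4    5    6    7    8    9
a[i]   13    7    4    6   21    5    8   14   17    9
L[i]    1    1    1    2    3    2    3    4    5    4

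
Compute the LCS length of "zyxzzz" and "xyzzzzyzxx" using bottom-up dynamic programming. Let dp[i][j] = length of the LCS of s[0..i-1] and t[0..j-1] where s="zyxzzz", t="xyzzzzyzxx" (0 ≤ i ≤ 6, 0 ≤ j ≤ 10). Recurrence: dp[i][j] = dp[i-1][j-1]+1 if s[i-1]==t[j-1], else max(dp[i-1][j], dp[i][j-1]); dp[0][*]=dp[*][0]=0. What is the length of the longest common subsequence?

4

   ''  x  y  z  z  z  z  y  z  x  x
''  0  0  0  0  0  0  0  0  0  0  0
 z  0  0  0  1  1  1  1  1  1  1  1
 y  0  0  1  1  1  1  1  2  2  2  2
 x  0  1  1  1  1  1  1  2  2  3  3
 z  0  1  1  2  2  2  2  2  3  3  3
 z  0  1  1  2  3  3  3  3  3  3  3
 z  0  1  1  2  3  4  4  4  4  4  4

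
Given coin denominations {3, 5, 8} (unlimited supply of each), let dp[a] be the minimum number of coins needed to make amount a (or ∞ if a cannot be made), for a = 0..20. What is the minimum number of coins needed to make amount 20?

 a  0  1  2  3  4  5  6  7  8  9 10 11 12 13 14 15 16 17 18 19 20
dp  0  -  -  1  -  1  2  -  1  3  2  2  4  2  3  3  2  4  3  3  4
(- denotes ∞ / unreachable)

4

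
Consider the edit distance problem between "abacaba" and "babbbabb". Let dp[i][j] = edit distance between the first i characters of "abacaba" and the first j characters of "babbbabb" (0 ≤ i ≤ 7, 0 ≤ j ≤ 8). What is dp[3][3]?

   ''  b  a  b  b  b  a  b  b
''  0  1  2  3  4  5  6  7  8
 a  1  1  1  2  3  4  5  6  7
 b  2  1  2  1  2  3  4  5  6
 a  3  2  1  2  2  3  3  4  5
 c  4  3  2  2  3  3  4  4  5
 a  5  4  3  3  3  4  3  4  5
 b  6  5  4  3  3  3  4  3  4
 a  7  6  5  4  4  4  3  4  4

2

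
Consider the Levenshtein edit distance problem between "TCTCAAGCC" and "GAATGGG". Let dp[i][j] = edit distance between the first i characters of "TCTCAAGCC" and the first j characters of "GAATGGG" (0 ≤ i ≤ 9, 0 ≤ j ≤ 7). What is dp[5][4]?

5

   ''  G  A  A  T  G  G  G
''  0  1  2  3  4  5  6  7
 T  1  1  2  3  3  4  5  6
 C  2  2  2  3  4  4  5  6
 T  3  3  3  3  3  4  5  6
 C  4  4  4  4  4  4  5  6
 A  5  5  4  4  5  5  5  6
 A  6  6  5  4  5  6  6  6
 G  7  6  6  5  5  5  6  6
 C  8  7  7  6  6  6  6  7
 C  9  8  8  7  7  7  7  7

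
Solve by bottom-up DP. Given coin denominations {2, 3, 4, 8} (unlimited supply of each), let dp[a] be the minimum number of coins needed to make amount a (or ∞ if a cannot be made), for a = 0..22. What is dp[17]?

 a  0  1  2  3  4  5  6  7  8  9 10 11 12 13 14 15 16 17 18 19 20 21 22
dp  0  -  1  1  1  2  2  2  1  3  2  2  2  3  3  3  2  4  3  3  3  4  4
(- denotes ∞ / unreachable)

4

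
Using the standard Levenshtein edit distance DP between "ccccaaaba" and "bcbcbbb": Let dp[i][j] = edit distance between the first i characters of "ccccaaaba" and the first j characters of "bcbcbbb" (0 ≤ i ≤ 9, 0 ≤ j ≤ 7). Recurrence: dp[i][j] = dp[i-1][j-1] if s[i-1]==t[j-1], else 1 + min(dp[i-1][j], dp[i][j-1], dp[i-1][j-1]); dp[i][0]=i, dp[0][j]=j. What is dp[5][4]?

   ''  b  c  b  c  b  b  b
''  0  1  2  3  4  5  6  7
 c  1  1  1  2  3  4  5  6
 c  2  2  1  2  2  3  4  5
 c  3  3  2  2  2  3  4  5
 c  4  4  3  3  2  3  4  5
 a  5  5  4  4  3  3  4  5
 a  6  6  5  5  4  4  4  5
 a  7  7  6  6  5  5  5  5
 b  8  7  7  6  6  5  5  5
 a  9  8  8  7  7  6  6  6

3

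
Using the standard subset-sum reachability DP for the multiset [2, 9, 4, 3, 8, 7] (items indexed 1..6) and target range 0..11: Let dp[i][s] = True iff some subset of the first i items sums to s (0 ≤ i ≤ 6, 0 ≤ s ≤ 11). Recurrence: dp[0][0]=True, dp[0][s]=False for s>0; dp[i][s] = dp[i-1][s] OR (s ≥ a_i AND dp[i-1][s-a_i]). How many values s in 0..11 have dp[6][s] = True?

i\s   0   1   2   3   4   5   6   7   8   9  10  11
  0   T   F   F   F   F   F   F   F   F   F   F   F
  1   T   F   T   F   F   F   F   F   F   F   F   F
  2   T   F   T   F   F   F   F   F   F   T   F   T
  3   T   F   T   F   T   F   T   F   F   T   F   T
  4   T   F   T   T   T   T   T   T   F   T   F   T
  5   T   F   T   T   T   T   T   T   T   T   T   T
  6   T   F   T   T   T   T   T   T   T   T   T   T

11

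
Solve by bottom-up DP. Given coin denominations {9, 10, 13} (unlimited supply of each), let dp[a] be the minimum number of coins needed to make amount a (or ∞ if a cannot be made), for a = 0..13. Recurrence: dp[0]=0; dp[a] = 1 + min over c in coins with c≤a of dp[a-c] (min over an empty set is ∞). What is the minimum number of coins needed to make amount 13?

1

 a  0  1  2  3  4  5  6  7  8  9 10 11 12 13
dp  0  -  -  -  -  -  -  -  -  1  1  -  -  1
(- denotes ∞ / unreachable)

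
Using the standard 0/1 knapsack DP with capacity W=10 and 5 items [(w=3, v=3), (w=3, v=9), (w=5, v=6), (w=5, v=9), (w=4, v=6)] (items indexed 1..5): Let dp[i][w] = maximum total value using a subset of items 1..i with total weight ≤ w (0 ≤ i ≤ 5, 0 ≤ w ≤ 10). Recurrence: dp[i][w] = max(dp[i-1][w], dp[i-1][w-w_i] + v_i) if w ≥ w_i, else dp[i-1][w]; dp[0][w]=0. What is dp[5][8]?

i\w   0   1   2   3   4   5   6   7   8   9  10
  0   0   0   0   0   0   0   0   0   0   0   0
  1   0   0   0   3   3   3   3   3   3   3   3
  2   0   0   0   9   9   9  12  12  12  12  12
  3   0   0   0   9   9   9  12  12  15  15  15
  4   0   0   0   9   9   9  12  12  18  18  18
  5   0   0   0   9   9   9  12  15  18  18  18

18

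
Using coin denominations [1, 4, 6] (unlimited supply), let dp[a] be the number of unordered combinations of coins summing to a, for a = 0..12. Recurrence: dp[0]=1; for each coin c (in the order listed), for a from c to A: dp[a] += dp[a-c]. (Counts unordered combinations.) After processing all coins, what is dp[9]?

after  coin     0     1     2     3     4     5     6     7     8     9    10    11    12
          1     1     1     1     1     1     1     1     1     1     1     1     1     1
          4     1     1     1     1     2     2     2     2     3     3     3     3     4
          6     1     1     1     1     2     2     3     3     4     4     5     5     7

4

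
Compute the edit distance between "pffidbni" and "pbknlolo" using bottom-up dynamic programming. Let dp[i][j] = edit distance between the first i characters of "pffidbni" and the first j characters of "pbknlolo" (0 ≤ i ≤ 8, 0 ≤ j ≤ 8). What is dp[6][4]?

5

   ''  p  b  k  n  l  o  l  o
''  0  1  2  3  4  5  6  7  8
 p  1  0  1  2  3  4  5  6  7
 f  2  1  1  2  3  4  5  6  7
 f  3  2  2  2  3  4  5  6  7
 i  4  3  3  3  3  4  5  6  7
 d  5  4  4  4  4  4  5  6  7
 b  6  5  4  5  5  5  5  6  7
 n  7  6  5  5  5  6  6  6  7
 i  8  7  6  6  6  6  7  7  7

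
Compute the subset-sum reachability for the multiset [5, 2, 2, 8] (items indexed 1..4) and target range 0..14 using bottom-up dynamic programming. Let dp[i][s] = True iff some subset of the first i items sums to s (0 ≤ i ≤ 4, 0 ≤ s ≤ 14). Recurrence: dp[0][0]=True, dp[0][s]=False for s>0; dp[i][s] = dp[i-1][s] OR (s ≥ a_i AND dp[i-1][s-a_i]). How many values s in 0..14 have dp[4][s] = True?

i\s   0   1   2   3   4   5   6   7   8   9  10  11  12  13  14
  0   T   F   F   F   F   F   F   F   F   F   F   F   F   F   F
  1   T   F   F   F   F   T   F   F   F   F   F   F   F   F   F
  2   T   F   T   F   F   T   F   T   F   F   F   F   F   F   F
  3   T   F   T   F   T   T   F   T   F   T   F   F   F   F   F
  4   T   F   T   F   T   T   F   T   T   T   T   F   T   T   F

10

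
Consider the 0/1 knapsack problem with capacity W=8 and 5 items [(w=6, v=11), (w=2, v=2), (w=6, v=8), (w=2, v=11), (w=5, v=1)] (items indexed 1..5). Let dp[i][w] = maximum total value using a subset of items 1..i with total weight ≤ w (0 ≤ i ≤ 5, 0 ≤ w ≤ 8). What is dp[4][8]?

22

i\w   0   1   2   3   4   5   6   7   8
  0   0   0   0   0   0   0   0   0   0
  1   0   0   0   0   0   0  11  11  11
  2   0   0   2   2   2   2  11  11  13
  3   0   0   2   2   2   2  11  11  13
  4   0   0  11  11  13  13  13  13  22
  5   0   0  11  11  13  13  13  13  22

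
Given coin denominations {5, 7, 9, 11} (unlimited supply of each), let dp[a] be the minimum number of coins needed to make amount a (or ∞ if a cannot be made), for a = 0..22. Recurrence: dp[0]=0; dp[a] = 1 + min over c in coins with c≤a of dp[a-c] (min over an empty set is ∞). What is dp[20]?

 a  0  1  2  3  4  5  6  7  8  9 10 11 12 13 14 15 16 17 18 19 20 21 22
dp  0  -  -  -  -  1  -  1  -  1  2  1  2  -  2  3  2  3  2  3  2  3  2
(- denotes ∞ / unreachable)

2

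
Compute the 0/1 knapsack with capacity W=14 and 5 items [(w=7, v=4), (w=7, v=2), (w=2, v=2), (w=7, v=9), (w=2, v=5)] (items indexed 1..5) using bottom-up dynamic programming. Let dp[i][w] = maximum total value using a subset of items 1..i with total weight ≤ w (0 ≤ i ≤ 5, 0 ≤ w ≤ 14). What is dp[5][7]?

9

i\w   0   1   2   3   4   5   6   7   8   9  10  11  12  13  14
  0   0   0   0   0   0   0   0   0   0   0   0   0   0   0   0
  1   0   0   0   0   0   0   0   4   4   4   4   4   4   4   4
  2   0   0   0   0   0   0   0   4   4   4   4   4   4   4   6
  3   0   0   2   2   2   2   2   4   4   6   6   6   6   6   6
  4   0   0   2   2   2   2   2   9   9  11  11  11  11  11  13
  5   0   0   5   5   7   7   7   9   9  14  14  16  16  16  16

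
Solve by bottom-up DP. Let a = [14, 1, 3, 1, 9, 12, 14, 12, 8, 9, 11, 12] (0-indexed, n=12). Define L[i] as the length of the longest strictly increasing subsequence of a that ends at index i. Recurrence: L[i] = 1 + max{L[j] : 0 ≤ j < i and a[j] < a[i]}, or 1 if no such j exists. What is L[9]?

4

   i    0    1    2    3    4    5    6    7    8    9   10   11
a[i]   14    1    3    1    9   12   14   12    8    9   11   12
L[i]    1    1    2    1    3    4    5    4    3    4    5    6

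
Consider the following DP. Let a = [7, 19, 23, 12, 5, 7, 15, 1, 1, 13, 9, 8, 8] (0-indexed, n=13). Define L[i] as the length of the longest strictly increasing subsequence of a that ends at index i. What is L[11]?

   i    0    1    2    3    4    5    6    7    8    9   10   11   12
a[i]    7   19   23   12    5    7   15    1    1   13    9    8    8
L[i]    1    2    3    2    1    2    3    1    1    3    3    3    3

3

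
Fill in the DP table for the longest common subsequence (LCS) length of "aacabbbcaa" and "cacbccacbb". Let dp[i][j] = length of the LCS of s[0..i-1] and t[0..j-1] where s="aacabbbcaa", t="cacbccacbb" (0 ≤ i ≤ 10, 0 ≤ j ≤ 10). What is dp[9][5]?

4

   ''  c  a  c  b  c  c  a  c  b  b
''  0  0  0  0  0  0  0  0  0  0  0
 a  0  0  1  1  1  1  1  1  1  1  1
 a  0  0  1  1  1  1  1  2  2  2  2
 c  0  1  1  2  2  2  2  2  3  3  3
 a  0  1  2  2  2  2  2  3  3  3  3
 b  0  1  2  2  3  3  3  3  3  4  4
 b  0  1  2  2  3  3  3  3  3  4  5
 b  0  1  2  2  3  3  3  3  3  4  5
 c  0  1  2  3  3  4  4  4  4  4  5
 a  0  1  2  3  3  4  4  5  5  5  5
 a  0  1  2  3  3  4  4  5  5  5  5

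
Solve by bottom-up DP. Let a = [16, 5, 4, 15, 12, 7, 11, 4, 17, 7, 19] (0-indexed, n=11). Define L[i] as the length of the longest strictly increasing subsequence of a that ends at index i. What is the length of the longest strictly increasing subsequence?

   i    0    1    2    3    4    5    6    7    8    9   10
a[i]   16    5    4   15   12    7   11    4   17    7   19
L[i]    1    1    1    2    2    2    3    1    4    2    5

5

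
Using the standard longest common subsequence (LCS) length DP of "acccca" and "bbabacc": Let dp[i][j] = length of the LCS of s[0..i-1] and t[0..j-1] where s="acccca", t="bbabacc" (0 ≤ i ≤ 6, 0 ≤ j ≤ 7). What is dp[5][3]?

1

   ''  b  b  a  b  a  c  c
''  0  0  0  0  0  0  0  0
 a  0  0  0  1  1  1  1  1
 c  0  0  0  1  1  1  2  2
 c  0  0  0  1  1  1  2  3
 c  0  0  0  1  1  1  2  3
 c  0  0  0  1  1  1  2  3
 a  0  0  0  1  1  2  2  3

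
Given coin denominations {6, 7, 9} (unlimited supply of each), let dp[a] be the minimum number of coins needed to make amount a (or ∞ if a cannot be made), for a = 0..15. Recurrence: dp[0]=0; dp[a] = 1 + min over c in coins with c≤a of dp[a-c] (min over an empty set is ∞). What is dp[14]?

2

 a  0  1  2  3  4  5  6  7  8  9 10 11 12 13 14 15
dp  0  -  -  -  -  -  1  1  -  1  -  -  2  2  2  2
(- denotes ∞ / unreachable)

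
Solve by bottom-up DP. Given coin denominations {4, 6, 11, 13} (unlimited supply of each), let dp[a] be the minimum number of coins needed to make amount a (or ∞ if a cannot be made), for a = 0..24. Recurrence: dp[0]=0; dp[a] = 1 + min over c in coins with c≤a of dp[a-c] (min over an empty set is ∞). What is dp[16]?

3

 a  0  1  2  3  4  5  6  7  8  9 10 11 12 13 14 15 16 17 18 19 20 21 22 23 24
dp  0  -  -  -  1  -  1  -  2  -  2  1  2  1  3  2  3  2  3  2  4  3  2  3  2
(- denotes ∞ / unreachable)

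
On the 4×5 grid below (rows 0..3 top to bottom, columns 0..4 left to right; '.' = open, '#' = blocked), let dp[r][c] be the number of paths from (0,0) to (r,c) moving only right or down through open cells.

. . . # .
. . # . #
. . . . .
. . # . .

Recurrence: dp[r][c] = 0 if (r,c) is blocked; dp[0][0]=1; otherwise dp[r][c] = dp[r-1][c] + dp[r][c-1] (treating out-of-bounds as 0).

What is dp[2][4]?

r\c   0   1   2   3   4
  0   1   1   1   0   0
  1   1   2   0   0   0
  2   1   3   3   3   3
  3   1   4   0   3   6

3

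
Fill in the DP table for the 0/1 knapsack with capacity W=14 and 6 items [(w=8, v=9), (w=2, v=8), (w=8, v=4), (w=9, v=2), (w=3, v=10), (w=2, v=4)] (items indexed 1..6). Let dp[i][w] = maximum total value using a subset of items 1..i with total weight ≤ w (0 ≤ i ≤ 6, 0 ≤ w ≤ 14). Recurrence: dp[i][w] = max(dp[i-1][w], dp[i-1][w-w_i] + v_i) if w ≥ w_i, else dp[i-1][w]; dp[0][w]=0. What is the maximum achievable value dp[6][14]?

i\w   0   1   2   3   4   5   6   7   8   9  10  11  12  13  14
  0   0   0   0   0   0   0   0   0   0   0   0   0   0   0   0
  1   0   0   0   0   0   0   0   0   9   9   9   9   9   9   9
  2   0   0   8   8   8   8   8   8   9   9  17  17  17  17  17
  3   0   0   8   8   8   8   8   8   9   9  17  17  17  17  17
  4   0   0   8   8   8   8   8   8   9   9  17  17  17  17  17
  5   0   0   8  10  10  18  18  18  18  18  18  19  19  27  27
  6   0   0   8  10  12  18  18  22  22  22  22  22  22  27  27

27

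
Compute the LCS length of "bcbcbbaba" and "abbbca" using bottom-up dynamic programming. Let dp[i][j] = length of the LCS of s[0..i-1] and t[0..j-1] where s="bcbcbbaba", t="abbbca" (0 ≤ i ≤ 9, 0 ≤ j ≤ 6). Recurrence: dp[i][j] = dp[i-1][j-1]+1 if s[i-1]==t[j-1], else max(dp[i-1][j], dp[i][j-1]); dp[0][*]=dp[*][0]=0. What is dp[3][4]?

2

   ''  a  b  b  b  c  a
''  0  0  0  0  0  0  0
 b  0  0  1  1  1  1  1
 c  0  0  1  1  1  2  2
 b  0  0  1  2  2  2  2
 c  0  0  1  2  2  3  3
 b  0  0  1  2  3  3  3
 b  0  0  1  2  3  3  3
 a  0  1  1  2  3  3  4
 b  0  1  2  2  3  3  4
 a  0  1  2  2  3  3  4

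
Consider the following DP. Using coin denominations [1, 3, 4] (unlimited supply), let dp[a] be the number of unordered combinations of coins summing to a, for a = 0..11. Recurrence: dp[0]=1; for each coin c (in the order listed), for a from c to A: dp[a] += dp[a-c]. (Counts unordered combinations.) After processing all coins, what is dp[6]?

after  coin     0     1     2     3     4     5     6     7     8     9    10    11
          1     1     1     1     1     1     1     1     1     1     1     1     1
          3     1     1     1     2     2     2     3     3     3     4     4     4
          4     1     1     1     2     3     3     4     5     6     7     8     9

4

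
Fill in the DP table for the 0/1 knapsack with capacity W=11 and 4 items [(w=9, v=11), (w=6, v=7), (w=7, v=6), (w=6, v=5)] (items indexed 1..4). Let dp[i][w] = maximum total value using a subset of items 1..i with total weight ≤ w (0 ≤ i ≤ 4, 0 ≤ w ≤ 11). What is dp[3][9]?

11

i\w   0   1   2   3   4   5   6   7   8   9  10  11
  0   0   0   0   0   0   0   0   0   0   0   0   0
  1   0   0   0   0   0   0   0   0   0  11  11  11
  2   0   0   0   0   0   0   7   7   7  11  11  11
  3   0   0   0   0   0   0   7   7   7  11  11  11
  4   0   0   0   0   0   0   7   7   7  11  11  11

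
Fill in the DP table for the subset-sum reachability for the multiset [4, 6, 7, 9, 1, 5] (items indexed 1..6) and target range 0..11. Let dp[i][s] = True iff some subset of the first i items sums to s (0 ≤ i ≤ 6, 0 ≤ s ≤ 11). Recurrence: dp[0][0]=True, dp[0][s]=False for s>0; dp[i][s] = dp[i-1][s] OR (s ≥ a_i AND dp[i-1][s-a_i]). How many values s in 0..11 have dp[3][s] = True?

i\s   0   1   2   3   4   5   6   7   8   9  10  11
  0   T   F   F   F   F   F   F   F   F   F   F   F
  1   T   F   F   F   T   F   F   F   F   F   F   F
  2   T   F   F   F   T   F   T   F   F   F   T   F
  3   T   F   F   F   T   F   T   T   F   F   T   T
  4   T   F   F   F   T   F   T   T   F   T   T   T
  5   T   T   F   F   T   T   T   T   T   T   T   T
  6   T   T   F   F   T   T   T   T   T   T   T   T

6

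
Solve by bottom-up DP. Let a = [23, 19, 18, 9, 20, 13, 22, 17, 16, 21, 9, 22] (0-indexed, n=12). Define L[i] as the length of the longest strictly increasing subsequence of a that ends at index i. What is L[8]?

   i    0    1    2    3    4    5    6    7    8    9   10   11
a[i]   23   19   18    9   20   13   22   17   16   21    9   22
L[i]    1    1    1    1    2    2    3    3    3    4    1    5

3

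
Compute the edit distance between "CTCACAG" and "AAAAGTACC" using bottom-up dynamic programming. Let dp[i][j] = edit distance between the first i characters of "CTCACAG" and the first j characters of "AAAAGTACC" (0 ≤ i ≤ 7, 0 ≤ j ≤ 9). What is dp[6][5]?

   ''  A  A  A  A  G  T  A  C  C
''  0  1  2  3  4  5  6  7  8  9
 C  1  1  2  3  4  5  6  7  7  8
 T  2  2  2  3  4  5  5  6  7  8
 C  3  3  3  3  4  5  6  6  6  7
 A  4  3  3  3  3  4  5  6  7  7
 C  5  4  4  4  4  4  5  6  6  7
 A  6  5  4  4  4  5  5  5  6  7
 G  7  6  5  5  5  4  5  6  6  7

5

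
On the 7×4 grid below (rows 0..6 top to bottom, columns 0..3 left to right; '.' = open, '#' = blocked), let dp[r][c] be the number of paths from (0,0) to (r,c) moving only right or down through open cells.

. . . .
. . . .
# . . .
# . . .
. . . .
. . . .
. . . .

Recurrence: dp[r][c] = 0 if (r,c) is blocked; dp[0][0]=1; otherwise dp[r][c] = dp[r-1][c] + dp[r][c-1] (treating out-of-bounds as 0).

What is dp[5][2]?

11

r\c   0   1   2   3
  0   1   1   1   1
  1   1   2   3   4
  2   0   2   5   9
  3   0   2   7  16
  4   0   2   9  25
  5   0   2  11  36
  6   0   2  13  49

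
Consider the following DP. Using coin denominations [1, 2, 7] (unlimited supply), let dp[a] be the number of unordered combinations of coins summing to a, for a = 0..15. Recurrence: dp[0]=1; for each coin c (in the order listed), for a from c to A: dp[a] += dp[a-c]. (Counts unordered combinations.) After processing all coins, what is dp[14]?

13

after  coin     0     1     2     3     4     5     6     7     8     9    10    11    12    13    14    15
          1     1     1     1     1     1     1     1     1     1     1     1     1     1     1     1     1
          2     1     1     2     2     3     3     4     4     5     5     6     6     7     7     8     8
          7     1     1     2     2     3     3     4     5     6     7     8     9    10    11    13    14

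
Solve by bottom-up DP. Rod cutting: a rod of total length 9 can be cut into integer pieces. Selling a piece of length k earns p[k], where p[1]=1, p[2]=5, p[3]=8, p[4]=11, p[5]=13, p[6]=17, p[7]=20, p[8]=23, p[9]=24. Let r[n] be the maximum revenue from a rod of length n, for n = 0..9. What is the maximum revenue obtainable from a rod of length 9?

25

   n    0    1    2    3    4    5    6    7    8    9
r[n]    0    1    5    8   11   13   17   20   23   25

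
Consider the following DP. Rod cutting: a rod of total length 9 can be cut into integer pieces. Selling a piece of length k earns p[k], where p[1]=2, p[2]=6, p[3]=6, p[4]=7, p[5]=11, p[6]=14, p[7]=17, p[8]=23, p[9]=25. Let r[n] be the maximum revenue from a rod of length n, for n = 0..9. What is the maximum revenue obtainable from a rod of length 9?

   n    0    1    2    3    4    5    6    7    8    9
r[n]    0    2    6    8   12   14   18   20   24   26

26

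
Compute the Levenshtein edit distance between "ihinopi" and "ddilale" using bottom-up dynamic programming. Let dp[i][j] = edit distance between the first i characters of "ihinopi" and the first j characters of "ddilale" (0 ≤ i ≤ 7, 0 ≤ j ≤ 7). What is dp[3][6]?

5

   ''  d  d  i  l  a  l  e
''  0  1  2  3  4  5  6  7
 i  1  1  2  2  3  4  5  6
 h  2  2  2  3  3  4  5  6
 i  3  3  3  2  3  4  5  6
 n  4  4  4  3  3  4  5  6
 o  5  5  5  4  4  4  5  6
 p  6  6  6  5  5  5  5  6
 i  7  7  7  6  6  6  6  6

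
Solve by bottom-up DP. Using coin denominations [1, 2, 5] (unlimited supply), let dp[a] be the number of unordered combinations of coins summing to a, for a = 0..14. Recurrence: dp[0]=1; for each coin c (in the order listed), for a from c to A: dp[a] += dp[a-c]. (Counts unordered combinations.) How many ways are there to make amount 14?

after  coin     0     1     2     3     4     5     6     7     8     9    10    11    12    13    14
          1     1     1     1     1     1     1     1     1     1     1     1     1     1     1     1
          2     1     1     2     2     3     3     4     4     5     5     6     6     7     7     8
          5     1     1     2     2     3     4     5     6     7     8    10    11    13    14    16

16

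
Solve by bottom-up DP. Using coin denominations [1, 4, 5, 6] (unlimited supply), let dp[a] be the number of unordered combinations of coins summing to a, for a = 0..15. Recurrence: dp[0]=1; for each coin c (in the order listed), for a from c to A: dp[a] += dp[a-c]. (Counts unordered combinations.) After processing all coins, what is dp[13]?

12

after  coin     0     1     2     3     4     5     6     7     8     9    10    11    12    13    14    15
          1     1     1     1     1     1     1     1     1     1     1     1     1     1     1     1     1
          4     1     1     1     1     2     2     2     2     3     3     3     3     4     4     4     4
          5     1     1     1     1     2     3     3     3     4     5     6     6     7     8     9    10
          6     1     1     1     1     2     3     4     4     5     6     8     9    11    12    14    16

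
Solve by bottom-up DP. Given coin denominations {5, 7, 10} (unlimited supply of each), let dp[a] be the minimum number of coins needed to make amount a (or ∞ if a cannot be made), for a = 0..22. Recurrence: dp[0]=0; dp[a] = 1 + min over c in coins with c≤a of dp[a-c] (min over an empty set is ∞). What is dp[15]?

2

 a  0  1  2  3  4  5  6  7  8  9 10 11 12 13 14 15 16 17 18 19 20 21 22
dp  0  -  -  -  -  1  -  1  -  -  1  -  2  -  2  2  -  2  -  3  2  3  3
(- denotes ∞ / unreachable)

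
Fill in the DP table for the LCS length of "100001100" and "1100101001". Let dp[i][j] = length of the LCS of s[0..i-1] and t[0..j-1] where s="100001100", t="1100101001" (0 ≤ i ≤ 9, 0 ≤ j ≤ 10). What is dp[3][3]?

2

   ''  1  1  0  0  1  0  1  0  0  1
''  0  0  0  0  0  0  0  0  0  0  0
 1  0  1  1  1  1  1  1  1  1  1  1
 0  0  1  1  2  2  2  2  2  2  2  2
 0  0  1  1  2  3  3  3  3  3  3  3
 0  0  1  1  2  3  3  4  4  4  4  4
 0  0  1  1  2  3  3  4  4  5  5  5
 1  0  1  2  2  3  4  4  5  5  5  6
 1  0  1  2  2  3  4  4  5  5  5  6
 0  0  1  2  3  3  4  5  5  6  6  6
 0  0  1  2  3  4  4  5  5  6  7  7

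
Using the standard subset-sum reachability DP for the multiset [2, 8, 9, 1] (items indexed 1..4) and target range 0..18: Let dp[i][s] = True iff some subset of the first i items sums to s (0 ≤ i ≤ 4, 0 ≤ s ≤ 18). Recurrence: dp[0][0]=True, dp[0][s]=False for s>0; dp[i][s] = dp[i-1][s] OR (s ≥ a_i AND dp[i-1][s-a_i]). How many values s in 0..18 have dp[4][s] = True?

11

i\s   0   1   2   3   4   5   6   7   8   9  10  11  12  13  14  15  16  17  18
  0   T   F   F   F   F   F   F   F   F   F   F   F   F   F   F   F   F   F   F
  1   T   F   T   F   F   F   F   F   F   F   F   F   F   F   F   F   F   F   F
  2   T   F   T   F   F   F   F   F   T   F   T   F   F   F   F   F   F   F   F
  3   T   F   T   F   F   F   F   F   T   T   T   T   F   F   F   F   F   T   F
  4   T   T   T   T   F   F   F   F   T   T   T   T   T   F   F   F   F   T   T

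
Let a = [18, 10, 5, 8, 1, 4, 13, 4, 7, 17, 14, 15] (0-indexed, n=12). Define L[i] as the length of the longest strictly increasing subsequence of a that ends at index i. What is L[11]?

5

   i    0    1    2    3    4    5    6    7    8    9   10   11
a[i]   18   10    5    8    1    4   13    4    7   17   14   15
L[i]    1    1    1    2    1    2    3    2    3    4    4    5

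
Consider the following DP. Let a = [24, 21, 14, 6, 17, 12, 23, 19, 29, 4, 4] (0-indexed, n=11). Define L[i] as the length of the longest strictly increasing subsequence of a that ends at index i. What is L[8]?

   i    0    1    2    3    4    5    6    7    8    9   10
a[i]   24   21   14    6   17   12   23   19   29    4    4
L[i]    1    1    1    1    2    2    3    3    4    1    1

4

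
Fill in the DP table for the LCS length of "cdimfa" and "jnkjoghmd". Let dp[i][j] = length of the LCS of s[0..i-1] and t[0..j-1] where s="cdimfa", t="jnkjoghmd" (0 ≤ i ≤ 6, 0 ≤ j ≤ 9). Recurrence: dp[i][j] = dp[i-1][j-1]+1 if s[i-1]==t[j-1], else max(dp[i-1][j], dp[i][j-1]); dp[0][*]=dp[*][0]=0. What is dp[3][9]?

1

   ''  j  n  k  j  o  g  h  m  d
''  0  0  0  0  0  0  0  0  0  0
 c  0  0  0  0  0  0  0  0  0  0
 d  0  0  0  0  0  0  0  0  0  1
 i  0  0  0  0  0  0  0  0  0  1
 m  0  0  0  0  0  0  0  0  1  1
 f  0  0  0  0  0  0  0  0  1  1
 a  0  0  0  0  0  0  0  0  1  1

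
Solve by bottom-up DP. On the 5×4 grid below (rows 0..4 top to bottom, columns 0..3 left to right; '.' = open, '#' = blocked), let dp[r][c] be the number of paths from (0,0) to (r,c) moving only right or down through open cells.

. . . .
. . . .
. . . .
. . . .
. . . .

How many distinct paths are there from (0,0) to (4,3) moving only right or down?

35

r\c   0   1   2   3
  0   1   1   1   1
  1   1   2   3   4
  2   1   3   6  10
  3   1   4  10  20
  4   1   5  15  35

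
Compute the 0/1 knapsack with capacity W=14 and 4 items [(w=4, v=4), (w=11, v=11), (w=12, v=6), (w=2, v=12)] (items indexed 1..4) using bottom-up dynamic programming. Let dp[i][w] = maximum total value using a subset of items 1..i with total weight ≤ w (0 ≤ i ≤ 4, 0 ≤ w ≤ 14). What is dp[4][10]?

i\w   0   1   2   3   4   5   6   7   8   9  10  11  12  13  14
  0   0   0   0   0   0   0   0   0   0   0   0   0   0   0   0
  1   0   0   0   0   4   4   4   4   4   4   4   4   4   4   4
  2   0   0   0   0   4   4   4   4   4   4   4  11  11  11  11
  3   0   0   0   0   4   4   4   4   4   4   4  11  11  11  11
  4   0   0  12  12  12  12  16  16  16  16  16  16  16  23  23

16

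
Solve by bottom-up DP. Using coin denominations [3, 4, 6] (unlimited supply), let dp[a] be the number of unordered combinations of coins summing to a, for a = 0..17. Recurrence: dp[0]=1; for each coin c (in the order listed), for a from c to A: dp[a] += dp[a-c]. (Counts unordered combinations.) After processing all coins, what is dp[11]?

after  coin     0     1     2     3     4     5     6     7     8     9    10    11    12    13    14    15    16    17
          3     1     0     0     1     0     0     1     0     0     1     0     0     1     0     0     1     0     0
          4     1     0     0     1     1     0     1     1     1     1     1     1     2     1     1     2     2     1
          6     1     0     0     1     1     0     2     1     1     2     2     1     4     2     2     4     4     2

1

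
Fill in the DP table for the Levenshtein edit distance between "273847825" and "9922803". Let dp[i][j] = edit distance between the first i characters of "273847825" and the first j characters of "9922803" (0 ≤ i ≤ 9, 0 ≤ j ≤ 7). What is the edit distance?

8

   ''  9  9  2  2  8  0  3
''  0  1  2  3  4  5  6  7
 2  1  1  2  2  3  4  5  6
 7  2  2  2  3  3  4  5  6
 3  3  3  3  3  4  4  5  5
 8  4  4  4  4  4  4  5  6
 4  5  5  5  5  5  5  5  6
 7  6  6  6  6  6  6  6  6
 8  7  7  7  7  7  6  7  7
 2  8  8  8  7  7  7  7  8
 5  9  9  9  8  8  8  8  8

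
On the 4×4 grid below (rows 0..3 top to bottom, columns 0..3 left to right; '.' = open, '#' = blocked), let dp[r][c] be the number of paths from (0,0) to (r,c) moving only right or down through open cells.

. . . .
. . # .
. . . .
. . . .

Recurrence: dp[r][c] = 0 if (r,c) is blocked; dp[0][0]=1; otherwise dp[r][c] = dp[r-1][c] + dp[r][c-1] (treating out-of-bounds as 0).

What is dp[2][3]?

r\c   0   1   2   3
  0   1   1   1   1
  1   1   2   0   1
  2   1   3   3   4
  3   1   4   7  11

4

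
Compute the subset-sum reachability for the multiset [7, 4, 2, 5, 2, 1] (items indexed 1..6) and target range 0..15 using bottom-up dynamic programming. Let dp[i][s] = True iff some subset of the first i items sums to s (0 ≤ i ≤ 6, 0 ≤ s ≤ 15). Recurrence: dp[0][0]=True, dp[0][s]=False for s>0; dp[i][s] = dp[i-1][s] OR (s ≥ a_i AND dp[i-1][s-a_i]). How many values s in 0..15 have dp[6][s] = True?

16

i\s   0   1   2   3   4   5   6   7   8   9  10  11  12  13  14  15
  0   T   F   F   F   F   F   F   F   F   F   F   F   F   F   F   F
  1   T   F   F   F   F   F   F   T   F   F   F   F   F   F   F   F
  2   T   F   F   F   T   F   F   T   F   F   F   T   F   F   F   F
  3   T   F   T   F   T   F   T   T   F   T   F   T   F   T   F   F
  4   T   F   T   F   T   T   T   T   F   T   F   T   T   T   T   F
  5   T   F   T   F   T   T   T   T   T   T   F   T   T   T   T   T
  6   T   T   T   T   T   T   T   T   T   T   T   T   T   T   T   T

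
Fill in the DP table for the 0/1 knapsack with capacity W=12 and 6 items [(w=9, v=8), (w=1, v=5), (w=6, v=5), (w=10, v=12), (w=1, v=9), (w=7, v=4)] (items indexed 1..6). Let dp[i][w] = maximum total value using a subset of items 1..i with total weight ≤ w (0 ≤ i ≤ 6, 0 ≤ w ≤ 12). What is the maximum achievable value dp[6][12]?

i\w   0   1   2   3   4   5   6   7   8   9  10  11  12
  0   0   0   0   0   0   0   0   0   0   0   0   0   0
  1   0   0   0   0   0   0   0   0   0   8   8   8   8
  2   0   5   5   5   5   5   5   5   5   8  13  13  13
  3   0   5   5   5   5   5   5  10  10  10  13  13  13
  4   0   5   5   5   5   5   5  10  10  10  13  17  17
  5   0   9  14  14  14  14  14  14  19  19  19  22  26
  6   0   9  14  14  14  14  14  14  19  19  19  22  26

26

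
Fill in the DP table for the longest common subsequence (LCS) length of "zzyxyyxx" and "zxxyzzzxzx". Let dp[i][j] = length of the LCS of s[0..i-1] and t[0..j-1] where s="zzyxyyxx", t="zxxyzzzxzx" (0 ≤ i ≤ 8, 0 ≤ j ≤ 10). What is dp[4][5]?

   ''  z  x  x  y  z  z  z  x  z  x
''  0  0  0  0  0  0  0  0  0  0  0
 z  0  1  1  1  1  1  1  1  1  1  1
 z  0  1  1  1  1  2  2  2  2  2  2
 y  0  1  1  1  2  2  2  2  2  2  2
 x  0  1  2  2  2  2  2  2  3  3  3
 y  0  1  2  2  3  3  3  3  3  3  3
 y  0  1  2  2  3  3  3  3  3  3  3
 x  0  1  2  3  3  3  3  3  4  4  4
 x  0  1  2  3  3  3  3  3  4  4  5

2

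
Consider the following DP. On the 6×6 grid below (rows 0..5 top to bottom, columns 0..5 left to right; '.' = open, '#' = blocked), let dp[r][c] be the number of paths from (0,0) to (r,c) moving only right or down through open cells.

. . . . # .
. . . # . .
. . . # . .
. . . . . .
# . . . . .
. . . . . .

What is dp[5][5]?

120

r\c   0   1   2   3   4   5
  0   1   1   1   1   0   0
  1   1   2   3   0   0   0
  2   1   3   6   0   0   0
  3   1   4  10  10  10  10
  4   0   4  14  24  34  44
  5   0   4  18  42  76 120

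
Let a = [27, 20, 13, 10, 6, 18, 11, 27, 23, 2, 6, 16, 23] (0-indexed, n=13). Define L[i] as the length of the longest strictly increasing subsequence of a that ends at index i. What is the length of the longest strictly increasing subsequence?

   i    0    1    2    3    4    5    6    7    8    9   10   11   12
a[i]   27   20   13   10    6   18   11   27   23    2    6   16   23
L[i]    1    1    1    1    1    2    2    3    3    1    2    3    4

4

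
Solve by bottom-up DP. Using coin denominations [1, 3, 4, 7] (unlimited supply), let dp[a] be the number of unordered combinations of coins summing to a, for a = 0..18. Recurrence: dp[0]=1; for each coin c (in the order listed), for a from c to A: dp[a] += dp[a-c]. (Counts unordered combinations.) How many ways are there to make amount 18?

32

after  coin     0     1     2     3     4     5     6     7     8     9    10    11    12    13    14    15    16    17    18
          1     1     1     1     1     1     1     1     1     1     1     1     1     1     1     1     1     1     1     1
          3     1     1     1     2     2     2     3     3     3     4     4     4     5     5     5     6     6     6     7
          4     1     1     1     2     3     3     4     5     6     7     8     9    11    12    13    15    17    18    20
          7     1     1     1     2     3     3     4     6     7     8    10    12    14    16    19    22    25    28    32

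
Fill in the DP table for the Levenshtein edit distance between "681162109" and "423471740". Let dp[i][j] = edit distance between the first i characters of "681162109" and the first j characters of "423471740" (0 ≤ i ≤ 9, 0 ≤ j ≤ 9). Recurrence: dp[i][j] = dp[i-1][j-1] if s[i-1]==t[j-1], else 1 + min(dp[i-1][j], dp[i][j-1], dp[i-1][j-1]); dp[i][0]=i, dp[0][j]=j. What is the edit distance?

9

   ''  4  2  3  4  7  1  7  4  0
''  0  1  2  3  4  5  6  7  8  9
 6  1  1  2  3  4  5  6  7  8  9
 8  2  2  2  3  4  5  6  7  8  9
 1  3  3  3  3  4  5  5  6  7  8
 1  4  4  4  4  4  5  5  6  7  8
 6  5  5  5  5  5  5  6  6  7  8
 2  6  6  5  6  6  6  6  7  7  8
 1  7  7  6  6  7  7  6  7  8  8
 0  8  8  7  7  7  8  7  7  8  8
 9  9  9  8  8  8  8  8  8  8  9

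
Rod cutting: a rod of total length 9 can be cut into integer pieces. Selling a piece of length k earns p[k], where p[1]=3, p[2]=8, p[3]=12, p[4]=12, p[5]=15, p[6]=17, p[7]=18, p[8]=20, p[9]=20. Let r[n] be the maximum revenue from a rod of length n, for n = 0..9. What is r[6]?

   n    0    1    2    3    4    5    6    7    8    9
r[n]    0    3    8   12   16   20   24   28   32   36

24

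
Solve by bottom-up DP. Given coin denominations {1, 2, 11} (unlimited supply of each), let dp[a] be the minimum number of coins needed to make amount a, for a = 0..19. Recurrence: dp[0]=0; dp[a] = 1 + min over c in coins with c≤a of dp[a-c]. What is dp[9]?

5

 a  0  1  2  3  4  5  6  7  8  9 10 11 12 13 14 15 16 17 18 19
dp  0  1  1  2  2  3  3  4  4  5  5  1  2  2  3  3  4  4  5  5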